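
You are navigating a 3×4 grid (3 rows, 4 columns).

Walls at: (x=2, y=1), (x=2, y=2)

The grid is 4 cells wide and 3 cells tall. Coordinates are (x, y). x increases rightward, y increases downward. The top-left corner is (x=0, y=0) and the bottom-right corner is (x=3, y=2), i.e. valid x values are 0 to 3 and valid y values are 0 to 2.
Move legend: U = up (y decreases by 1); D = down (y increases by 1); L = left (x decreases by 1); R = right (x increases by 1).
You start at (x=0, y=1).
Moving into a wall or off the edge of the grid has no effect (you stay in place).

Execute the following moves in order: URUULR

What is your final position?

Answer: Final position: (x=1, y=0)

Derivation:
Start: (x=0, y=1)
  U (up): (x=0, y=1) -> (x=0, y=0)
  R (right): (x=0, y=0) -> (x=1, y=0)
  U (up): blocked, stay at (x=1, y=0)
  U (up): blocked, stay at (x=1, y=0)
  L (left): (x=1, y=0) -> (x=0, y=0)
  R (right): (x=0, y=0) -> (x=1, y=0)
Final: (x=1, y=0)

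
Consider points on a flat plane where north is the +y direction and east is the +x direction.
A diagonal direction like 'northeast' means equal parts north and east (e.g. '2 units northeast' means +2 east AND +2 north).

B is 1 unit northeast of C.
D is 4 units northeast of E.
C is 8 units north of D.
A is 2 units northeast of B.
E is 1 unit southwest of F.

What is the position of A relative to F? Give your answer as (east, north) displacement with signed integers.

Place F at the origin (east=0, north=0).
  E is 1 unit southwest of F: delta (east=-1, north=-1); E at (east=-1, north=-1).
  D is 4 units northeast of E: delta (east=+4, north=+4); D at (east=3, north=3).
  C is 8 units north of D: delta (east=+0, north=+8); C at (east=3, north=11).
  B is 1 unit northeast of C: delta (east=+1, north=+1); B at (east=4, north=12).
  A is 2 units northeast of B: delta (east=+2, north=+2); A at (east=6, north=14).
Therefore A relative to F: (east=6, north=14).

Answer: A is at (east=6, north=14) relative to F.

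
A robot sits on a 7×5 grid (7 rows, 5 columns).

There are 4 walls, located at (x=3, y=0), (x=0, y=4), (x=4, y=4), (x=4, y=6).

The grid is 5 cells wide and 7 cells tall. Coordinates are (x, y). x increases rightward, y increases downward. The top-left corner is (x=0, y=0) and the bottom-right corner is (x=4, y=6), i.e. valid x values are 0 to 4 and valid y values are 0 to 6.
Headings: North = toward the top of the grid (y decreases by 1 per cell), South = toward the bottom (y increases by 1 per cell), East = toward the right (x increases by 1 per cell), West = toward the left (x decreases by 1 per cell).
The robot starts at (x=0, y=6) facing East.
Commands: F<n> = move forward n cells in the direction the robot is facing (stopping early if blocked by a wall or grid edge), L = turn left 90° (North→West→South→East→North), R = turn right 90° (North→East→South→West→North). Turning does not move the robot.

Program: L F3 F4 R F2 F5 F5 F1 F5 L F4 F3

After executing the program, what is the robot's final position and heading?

Start: (x=0, y=6), facing East
  L: turn left, now facing North
  F3: move forward 1/3 (blocked), now at (x=0, y=5)
  F4: move forward 0/4 (blocked), now at (x=0, y=5)
  R: turn right, now facing East
  F2: move forward 2, now at (x=2, y=5)
  F5: move forward 2/5 (blocked), now at (x=4, y=5)
  F5: move forward 0/5 (blocked), now at (x=4, y=5)
  F1: move forward 0/1 (blocked), now at (x=4, y=5)
  F5: move forward 0/5 (blocked), now at (x=4, y=5)
  L: turn left, now facing North
  F4: move forward 0/4 (blocked), now at (x=4, y=5)
  F3: move forward 0/3 (blocked), now at (x=4, y=5)
Final: (x=4, y=5), facing North

Answer: Final position: (x=4, y=5), facing North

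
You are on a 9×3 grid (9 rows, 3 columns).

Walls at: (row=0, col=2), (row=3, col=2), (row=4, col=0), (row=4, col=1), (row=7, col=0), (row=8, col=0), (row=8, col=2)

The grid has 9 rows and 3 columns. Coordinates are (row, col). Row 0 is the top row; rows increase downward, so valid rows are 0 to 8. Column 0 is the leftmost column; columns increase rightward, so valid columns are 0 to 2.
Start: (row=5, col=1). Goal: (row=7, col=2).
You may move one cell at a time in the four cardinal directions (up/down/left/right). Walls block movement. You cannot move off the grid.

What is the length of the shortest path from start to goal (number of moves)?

BFS from (row=5, col=1) until reaching (row=7, col=2):
  Distance 0: (row=5, col=1)
  Distance 1: (row=5, col=0), (row=5, col=2), (row=6, col=1)
  Distance 2: (row=4, col=2), (row=6, col=0), (row=6, col=2), (row=7, col=1)
  Distance 3: (row=7, col=2), (row=8, col=1)  <- goal reached here
One shortest path (3 moves): (row=5, col=1) -> (row=5, col=2) -> (row=6, col=2) -> (row=7, col=2)

Answer: Shortest path length: 3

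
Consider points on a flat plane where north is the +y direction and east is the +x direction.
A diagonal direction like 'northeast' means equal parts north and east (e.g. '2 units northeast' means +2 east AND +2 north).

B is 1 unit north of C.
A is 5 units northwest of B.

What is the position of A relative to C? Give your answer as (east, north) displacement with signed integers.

Place C at the origin (east=0, north=0).
  B is 1 unit north of C: delta (east=+0, north=+1); B at (east=0, north=1).
  A is 5 units northwest of B: delta (east=-5, north=+5); A at (east=-5, north=6).
Therefore A relative to C: (east=-5, north=6).

Answer: A is at (east=-5, north=6) relative to C.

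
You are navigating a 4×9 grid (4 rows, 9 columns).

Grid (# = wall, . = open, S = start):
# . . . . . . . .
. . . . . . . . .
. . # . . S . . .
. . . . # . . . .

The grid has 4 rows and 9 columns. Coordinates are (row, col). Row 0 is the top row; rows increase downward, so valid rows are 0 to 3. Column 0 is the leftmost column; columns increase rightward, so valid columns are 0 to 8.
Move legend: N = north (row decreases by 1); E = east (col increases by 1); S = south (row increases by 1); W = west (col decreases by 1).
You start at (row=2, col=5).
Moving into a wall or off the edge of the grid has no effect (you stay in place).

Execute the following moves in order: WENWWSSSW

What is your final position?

Start: (row=2, col=5)
  W (west): (row=2, col=5) -> (row=2, col=4)
  E (east): (row=2, col=4) -> (row=2, col=5)
  N (north): (row=2, col=5) -> (row=1, col=5)
  W (west): (row=1, col=5) -> (row=1, col=4)
  W (west): (row=1, col=4) -> (row=1, col=3)
  S (south): (row=1, col=3) -> (row=2, col=3)
  S (south): (row=2, col=3) -> (row=3, col=3)
  S (south): blocked, stay at (row=3, col=3)
  W (west): (row=3, col=3) -> (row=3, col=2)
Final: (row=3, col=2)

Answer: Final position: (row=3, col=2)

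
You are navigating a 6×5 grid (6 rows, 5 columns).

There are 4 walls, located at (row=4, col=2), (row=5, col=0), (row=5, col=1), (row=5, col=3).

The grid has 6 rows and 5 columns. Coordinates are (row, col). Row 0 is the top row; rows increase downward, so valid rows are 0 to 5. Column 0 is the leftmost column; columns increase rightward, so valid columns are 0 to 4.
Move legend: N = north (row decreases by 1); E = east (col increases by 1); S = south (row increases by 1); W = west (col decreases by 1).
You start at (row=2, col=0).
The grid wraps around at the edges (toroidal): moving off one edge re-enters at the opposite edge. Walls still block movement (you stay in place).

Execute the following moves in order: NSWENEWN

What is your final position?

Start: (row=2, col=0)
  N (north): (row=2, col=0) -> (row=1, col=0)
  S (south): (row=1, col=0) -> (row=2, col=0)
  W (west): (row=2, col=0) -> (row=2, col=4)
  E (east): (row=2, col=4) -> (row=2, col=0)
  N (north): (row=2, col=0) -> (row=1, col=0)
  E (east): (row=1, col=0) -> (row=1, col=1)
  W (west): (row=1, col=1) -> (row=1, col=0)
  N (north): (row=1, col=0) -> (row=0, col=0)
Final: (row=0, col=0)

Answer: Final position: (row=0, col=0)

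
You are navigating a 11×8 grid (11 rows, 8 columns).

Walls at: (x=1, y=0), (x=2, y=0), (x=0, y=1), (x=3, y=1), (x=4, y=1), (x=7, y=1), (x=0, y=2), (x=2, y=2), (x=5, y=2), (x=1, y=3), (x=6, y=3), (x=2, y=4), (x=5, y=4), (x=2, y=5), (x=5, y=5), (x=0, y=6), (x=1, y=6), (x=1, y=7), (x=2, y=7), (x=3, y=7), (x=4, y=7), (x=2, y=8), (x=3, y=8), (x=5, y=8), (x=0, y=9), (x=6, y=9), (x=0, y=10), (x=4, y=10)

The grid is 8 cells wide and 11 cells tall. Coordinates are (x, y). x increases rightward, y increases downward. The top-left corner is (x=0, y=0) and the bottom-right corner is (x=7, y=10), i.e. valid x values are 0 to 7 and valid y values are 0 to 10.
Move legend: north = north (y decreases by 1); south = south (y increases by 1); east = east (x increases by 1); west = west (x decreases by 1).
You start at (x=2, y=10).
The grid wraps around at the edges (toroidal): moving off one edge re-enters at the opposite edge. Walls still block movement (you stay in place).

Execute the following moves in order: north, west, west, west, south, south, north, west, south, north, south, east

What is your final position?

Answer: Final position: (x=2, y=10)

Derivation:
Start: (x=2, y=10)
  north (north): (x=2, y=10) -> (x=2, y=9)
  west (west): (x=2, y=9) -> (x=1, y=9)
  west (west): blocked, stay at (x=1, y=9)
  west (west): blocked, stay at (x=1, y=9)
  south (south): (x=1, y=9) -> (x=1, y=10)
  south (south): blocked, stay at (x=1, y=10)
  north (north): (x=1, y=10) -> (x=1, y=9)
  west (west): blocked, stay at (x=1, y=9)
  south (south): (x=1, y=9) -> (x=1, y=10)
  north (north): (x=1, y=10) -> (x=1, y=9)
  south (south): (x=1, y=9) -> (x=1, y=10)
  east (east): (x=1, y=10) -> (x=2, y=10)
Final: (x=2, y=10)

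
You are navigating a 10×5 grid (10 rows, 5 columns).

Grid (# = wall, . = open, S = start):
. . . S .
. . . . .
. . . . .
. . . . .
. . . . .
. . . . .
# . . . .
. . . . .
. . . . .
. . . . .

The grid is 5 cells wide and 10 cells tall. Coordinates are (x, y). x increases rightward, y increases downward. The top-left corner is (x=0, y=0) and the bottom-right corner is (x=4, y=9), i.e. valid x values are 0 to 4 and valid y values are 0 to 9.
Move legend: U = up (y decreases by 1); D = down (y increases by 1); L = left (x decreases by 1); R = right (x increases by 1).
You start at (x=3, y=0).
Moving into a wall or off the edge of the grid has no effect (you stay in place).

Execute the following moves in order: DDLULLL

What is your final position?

Start: (x=3, y=0)
  D (down): (x=3, y=0) -> (x=3, y=1)
  D (down): (x=3, y=1) -> (x=3, y=2)
  L (left): (x=3, y=2) -> (x=2, y=2)
  U (up): (x=2, y=2) -> (x=2, y=1)
  L (left): (x=2, y=1) -> (x=1, y=1)
  L (left): (x=1, y=1) -> (x=0, y=1)
  L (left): blocked, stay at (x=0, y=1)
Final: (x=0, y=1)

Answer: Final position: (x=0, y=1)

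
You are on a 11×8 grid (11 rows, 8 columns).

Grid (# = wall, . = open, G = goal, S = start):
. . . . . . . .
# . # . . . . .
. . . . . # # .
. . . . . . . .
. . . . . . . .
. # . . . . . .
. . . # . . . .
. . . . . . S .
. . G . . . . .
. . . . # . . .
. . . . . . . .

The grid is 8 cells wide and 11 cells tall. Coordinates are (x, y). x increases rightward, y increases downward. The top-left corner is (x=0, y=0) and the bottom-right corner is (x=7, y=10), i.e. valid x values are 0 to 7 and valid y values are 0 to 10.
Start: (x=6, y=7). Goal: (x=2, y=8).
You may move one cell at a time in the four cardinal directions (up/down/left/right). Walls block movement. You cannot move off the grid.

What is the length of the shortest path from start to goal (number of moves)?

Answer: Shortest path length: 5

Derivation:
BFS from (x=6, y=7) until reaching (x=2, y=8):
  Distance 0: (x=6, y=7)
  Distance 1: (x=6, y=6), (x=5, y=7), (x=7, y=7), (x=6, y=8)
  Distance 2: (x=6, y=5), (x=5, y=6), (x=7, y=6), (x=4, y=7), (x=5, y=8), (x=7, y=8), (x=6, y=9)
  Distance 3: (x=6, y=4), (x=5, y=5), (x=7, y=5), (x=4, y=6), (x=3, y=7), (x=4, y=8), (x=5, y=9), (x=7, y=9), (x=6, y=10)
  Distance 4: (x=6, y=3), (x=5, y=4), (x=7, y=4), (x=4, y=5), (x=2, y=7), (x=3, y=8), (x=5, y=10), (x=7, y=10)
  Distance 5: (x=5, y=3), (x=7, y=3), (x=4, y=4), (x=3, y=5), (x=2, y=6), (x=1, y=7), (x=2, y=8), (x=3, y=9), (x=4, y=10)  <- goal reached here
One shortest path (5 moves): (x=6, y=7) -> (x=5, y=7) -> (x=4, y=7) -> (x=3, y=7) -> (x=2, y=7) -> (x=2, y=8)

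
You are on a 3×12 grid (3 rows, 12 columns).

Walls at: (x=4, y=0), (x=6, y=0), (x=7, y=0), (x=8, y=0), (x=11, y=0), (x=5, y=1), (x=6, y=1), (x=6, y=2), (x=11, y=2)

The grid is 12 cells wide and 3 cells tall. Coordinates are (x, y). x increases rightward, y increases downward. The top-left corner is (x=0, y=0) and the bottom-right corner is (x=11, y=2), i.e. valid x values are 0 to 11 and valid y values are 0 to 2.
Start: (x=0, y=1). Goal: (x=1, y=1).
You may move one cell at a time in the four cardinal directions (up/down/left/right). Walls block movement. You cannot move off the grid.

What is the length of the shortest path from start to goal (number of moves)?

Answer: Shortest path length: 1

Derivation:
BFS from (x=0, y=1) until reaching (x=1, y=1):
  Distance 0: (x=0, y=1)
  Distance 1: (x=0, y=0), (x=1, y=1), (x=0, y=2)  <- goal reached here
One shortest path (1 moves): (x=0, y=1) -> (x=1, y=1)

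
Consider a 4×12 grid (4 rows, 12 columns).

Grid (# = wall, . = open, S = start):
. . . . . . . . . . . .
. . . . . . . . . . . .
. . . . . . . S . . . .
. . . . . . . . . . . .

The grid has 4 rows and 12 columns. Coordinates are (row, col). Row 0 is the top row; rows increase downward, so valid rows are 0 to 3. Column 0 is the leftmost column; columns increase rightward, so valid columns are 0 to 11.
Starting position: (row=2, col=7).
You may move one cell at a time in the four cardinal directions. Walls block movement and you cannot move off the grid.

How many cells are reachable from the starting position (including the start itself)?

Answer: Reachable cells: 48

Derivation:
BFS flood-fill from (row=2, col=7):
  Distance 0: (row=2, col=7)
  Distance 1: (row=1, col=7), (row=2, col=6), (row=2, col=8), (row=3, col=7)
  Distance 2: (row=0, col=7), (row=1, col=6), (row=1, col=8), (row=2, col=5), (row=2, col=9), (row=3, col=6), (row=3, col=8)
  Distance 3: (row=0, col=6), (row=0, col=8), (row=1, col=5), (row=1, col=9), (row=2, col=4), (row=2, col=10), (row=3, col=5), (row=3, col=9)
  Distance 4: (row=0, col=5), (row=0, col=9), (row=1, col=4), (row=1, col=10), (row=2, col=3), (row=2, col=11), (row=3, col=4), (row=3, col=10)
  Distance 5: (row=0, col=4), (row=0, col=10), (row=1, col=3), (row=1, col=11), (row=2, col=2), (row=3, col=3), (row=3, col=11)
  Distance 6: (row=0, col=3), (row=0, col=11), (row=1, col=2), (row=2, col=1), (row=3, col=2)
  Distance 7: (row=0, col=2), (row=1, col=1), (row=2, col=0), (row=3, col=1)
  Distance 8: (row=0, col=1), (row=1, col=0), (row=3, col=0)
  Distance 9: (row=0, col=0)
Total reachable: 48 (grid has 48 open cells total)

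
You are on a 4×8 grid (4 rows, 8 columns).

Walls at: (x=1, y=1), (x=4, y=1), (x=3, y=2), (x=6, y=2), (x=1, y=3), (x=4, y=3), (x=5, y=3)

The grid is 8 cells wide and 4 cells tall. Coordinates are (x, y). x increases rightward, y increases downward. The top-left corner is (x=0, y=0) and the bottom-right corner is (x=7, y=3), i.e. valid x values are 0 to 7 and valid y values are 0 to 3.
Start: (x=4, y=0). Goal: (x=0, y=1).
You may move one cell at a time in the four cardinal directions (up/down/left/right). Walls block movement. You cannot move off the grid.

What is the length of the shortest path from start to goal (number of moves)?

BFS from (x=4, y=0) until reaching (x=0, y=1):
  Distance 0: (x=4, y=0)
  Distance 1: (x=3, y=0), (x=5, y=0)
  Distance 2: (x=2, y=0), (x=6, y=0), (x=3, y=1), (x=5, y=1)
  Distance 3: (x=1, y=0), (x=7, y=0), (x=2, y=1), (x=6, y=1), (x=5, y=2)
  Distance 4: (x=0, y=0), (x=7, y=1), (x=2, y=2), (x=4, y=2)
  Distance 5: (x=0, y=1), (x=1, y=2), (x=7, y=2), (x=2, y=3)  <- goal reached here
One shortest path (5 moves): (x=4, y=0) -> (x=3, y=0) -> (x=2, y=0) -> (x=1, y=0) -> (x=0, y=0) -> (x=0, y=1)

Answer: Shortest path length: 5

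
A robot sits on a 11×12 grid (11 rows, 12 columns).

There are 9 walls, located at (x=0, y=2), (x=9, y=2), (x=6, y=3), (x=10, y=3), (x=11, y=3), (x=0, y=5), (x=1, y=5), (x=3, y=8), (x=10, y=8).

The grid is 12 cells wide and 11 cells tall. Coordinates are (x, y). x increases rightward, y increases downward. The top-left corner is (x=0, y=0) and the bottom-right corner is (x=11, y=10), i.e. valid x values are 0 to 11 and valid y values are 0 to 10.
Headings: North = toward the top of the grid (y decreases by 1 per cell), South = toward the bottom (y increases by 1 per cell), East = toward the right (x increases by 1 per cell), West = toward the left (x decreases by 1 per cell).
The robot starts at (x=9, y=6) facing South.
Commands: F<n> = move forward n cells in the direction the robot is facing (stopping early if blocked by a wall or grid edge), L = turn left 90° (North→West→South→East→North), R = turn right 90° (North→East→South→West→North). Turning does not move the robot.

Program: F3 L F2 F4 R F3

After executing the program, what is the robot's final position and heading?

Answer: Final position: (x=11, y=10), facing South

Derivation:
Start: (x=9, y=6), facing South
  F3: move forward 3, now at (x=9, y=9)
  L: turn left, now facing East
  F2: move forward 2, now at (x=11, y=9)
  F4: move forward 0/4 (blocked), now at (x=11, y=9)
  R: turn right, now facing South
  F3: move forward 1/3 (blocked), now at (x=11, y=10)
Final: (x=11, y=10), facing South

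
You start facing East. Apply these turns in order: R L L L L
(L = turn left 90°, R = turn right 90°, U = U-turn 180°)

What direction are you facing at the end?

Answer: Final heading: South

Derivation:
Start: East
  R (right (90° clockwise)) -> South
  L (left (90° counter-clockwise)) -> East
  L (left (90° counter-clockwise)) -> North
  L (left (90° counter-clockwise)) -> West
  L (left (90° counter-clockwise)) -> South
Final: South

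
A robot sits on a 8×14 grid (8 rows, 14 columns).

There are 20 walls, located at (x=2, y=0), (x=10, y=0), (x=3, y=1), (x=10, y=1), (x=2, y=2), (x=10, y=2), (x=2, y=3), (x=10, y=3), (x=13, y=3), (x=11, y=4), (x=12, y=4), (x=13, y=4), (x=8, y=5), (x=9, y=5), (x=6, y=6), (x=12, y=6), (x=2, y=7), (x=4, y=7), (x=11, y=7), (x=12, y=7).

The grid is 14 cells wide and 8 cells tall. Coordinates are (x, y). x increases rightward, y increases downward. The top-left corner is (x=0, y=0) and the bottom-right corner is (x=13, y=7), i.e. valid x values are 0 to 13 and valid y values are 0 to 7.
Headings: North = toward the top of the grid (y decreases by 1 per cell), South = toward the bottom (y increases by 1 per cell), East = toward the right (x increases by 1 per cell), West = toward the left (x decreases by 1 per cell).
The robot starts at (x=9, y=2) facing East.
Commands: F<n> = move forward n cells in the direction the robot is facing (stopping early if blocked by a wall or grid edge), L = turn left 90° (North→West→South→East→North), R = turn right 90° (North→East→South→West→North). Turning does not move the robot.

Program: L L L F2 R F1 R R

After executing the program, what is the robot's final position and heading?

Start: (x=9, y=2), facing East
  L: turn left, now facing North
  L: turn left, now facing West
  L: turn left, now facing South
  F2: move forward 2, now at (x=9, y=4)
  R: turn right, now facing West
  F1: move forward 1, now at (x=8, y=4)
  R: turn right, now facing North
  R: turn right, now facing East
Final: (x=8, y=4), facing East

Answer: Final position: (x=8, y=4), facing East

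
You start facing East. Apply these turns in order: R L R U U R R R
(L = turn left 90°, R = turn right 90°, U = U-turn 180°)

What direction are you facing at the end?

Answer: Final heading: East

Derivation:
Start: East
  R (right (90° clockwise)) -> South
  L (left (90° counter-clockwise)) -> East
  R (right (90° clockwise)) -> South
  U (U-turn (180°)) -> North
  U (U-turn (180°)) -> South
  R (right (90° clockwise)) -> West
  R (right (90° clockwise)) -> North
  R (right (90° clockwise)) -> East
Final: East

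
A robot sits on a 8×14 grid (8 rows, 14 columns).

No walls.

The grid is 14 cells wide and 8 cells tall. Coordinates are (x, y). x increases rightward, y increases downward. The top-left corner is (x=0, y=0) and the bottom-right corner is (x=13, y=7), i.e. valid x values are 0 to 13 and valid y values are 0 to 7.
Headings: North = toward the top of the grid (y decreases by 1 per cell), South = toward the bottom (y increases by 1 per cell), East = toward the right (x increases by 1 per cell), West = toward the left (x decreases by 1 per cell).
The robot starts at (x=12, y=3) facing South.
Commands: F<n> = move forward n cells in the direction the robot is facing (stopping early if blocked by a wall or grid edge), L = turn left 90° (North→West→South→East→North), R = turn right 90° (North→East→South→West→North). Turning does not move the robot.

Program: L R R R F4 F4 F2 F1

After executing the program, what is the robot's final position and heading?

Start: (x=12, y=3), facing South
  L: turn left, now facing East
  R: turn right, now facing South
  R: turn right, now facing West
  R: turn right, now facing North
  F4: move forward 3/4 (blocked), now at (x=12, y=0)
  F4: move forward 0/4 (blocked), now at (x=12, y=0)
  F2: move forward 0/2 (blocked), now at (x=12, y=0)
  F1: move forward 0/1 (blocked), now at (x=12, y=0)
Final: (x=12, y=0), facing North

Answer: Final position: (x=12, y=0), facing North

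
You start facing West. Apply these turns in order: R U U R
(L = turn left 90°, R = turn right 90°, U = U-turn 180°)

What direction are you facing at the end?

Answer: Final heading: East

Derivation:
Start: West
  R (right (90° clockwise)) -> North
  U (U-turn (180°)) -> South
  U (U-turn (180°)) -> North
  R (right (90° clockwise)) -> East
Final: East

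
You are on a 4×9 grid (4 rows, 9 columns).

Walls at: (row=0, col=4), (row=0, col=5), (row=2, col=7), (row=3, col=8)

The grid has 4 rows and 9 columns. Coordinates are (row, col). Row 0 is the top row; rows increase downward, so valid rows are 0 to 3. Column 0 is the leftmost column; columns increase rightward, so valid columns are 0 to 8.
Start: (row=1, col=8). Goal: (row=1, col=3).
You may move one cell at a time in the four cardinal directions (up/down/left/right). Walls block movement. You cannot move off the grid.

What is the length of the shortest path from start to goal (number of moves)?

BFS from (row=1, col=8) until reaching (row=1, col=3):
  Distance 0: (row=1, col=8)
  Distance 1: (row=0, col=8), (row=1, col=7), (row=2, col=8)
  Distance 2: (row=0, col=7), (row=1, col=6)
  Distance 3: (row=0, col=6), (row=1, col=5), (row=2, col=6)
  Distance 4: (row=1, col=4), (row=2, col=5), (row=3, col=6)
  Distance 5: (row=1, col=3), (row=2, col=4), (row=3, col=5), (row=3, col=7)  <- goal reached here
One shortest path (5 moves): (row=1, col=8) -> (row=1, col=7) -> (row=1, col=6) -> (row=1, col=5) -> (row=1, col=4) -> (row=1, col=3)

Answer: Shortest path length: 5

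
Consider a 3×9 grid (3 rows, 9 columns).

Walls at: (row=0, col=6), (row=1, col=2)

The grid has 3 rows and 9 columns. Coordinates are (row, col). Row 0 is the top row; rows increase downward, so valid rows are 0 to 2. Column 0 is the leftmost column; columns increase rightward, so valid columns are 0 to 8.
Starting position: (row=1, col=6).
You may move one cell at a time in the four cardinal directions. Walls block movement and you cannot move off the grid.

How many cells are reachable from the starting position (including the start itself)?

BFS flood-fill from (row=1, col=6):
  Distance 0: (row=1, col=6)
  Distance 1: (row=1, col=5), (row=1, col=7), (row=2, col=6)
  Distance 2: (row=0, col=5), (row=0, col=7), (row=1, col=4), (row=1, col=8), (row=2, col=5), (row=2, col=7)
  Distance 3: (row=0, col=4), (row=0, col=8), (row=1, col=3), (row=2, col=4), (row=2, col=8)
  Distance 4: (row=0, col=3), (row=2, col=3)
  Distance 5: (row=0, col=2), (row=2, col=2)
  Distance 6: (row=0, col=1), (row=2, col=1)
  Distance 7: (row=0, col=0), (row=1, col=1), (row=2, col=0)
  Distance 8: (row=1, col=0)
Total reachable: 25 (grid has 25 open cells total)

Answer: Reachable cells: 25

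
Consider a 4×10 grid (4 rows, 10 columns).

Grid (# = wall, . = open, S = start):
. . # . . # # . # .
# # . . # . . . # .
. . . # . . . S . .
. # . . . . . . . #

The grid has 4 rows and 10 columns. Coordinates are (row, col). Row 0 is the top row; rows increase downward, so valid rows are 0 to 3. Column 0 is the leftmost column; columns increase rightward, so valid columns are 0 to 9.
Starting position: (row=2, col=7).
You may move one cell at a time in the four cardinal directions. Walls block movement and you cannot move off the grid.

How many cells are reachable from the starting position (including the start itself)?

BFS flood-fill from (row=2, col=7):
  Distance 0: (row=2, col=7)
  Distance 1: (row=1, col=7), (row=2, col=6), (row=2, col=8), (row=3, col=7)
  Distance 2: (row=0, col=7), (row=1, col=6), (row=2, col=5), (row=2, col=9), (row=3, col=6), (row=3, col=8)
  Distance 3: (row=1, col=5), (row=1, col=9), (row=2, col=4), (row=3, col=5)
  Distance 4: (row=0, col=9), (row=3, col=4)
  Distance 5: (row=3, col=3)
  Distance 6: (row=3, col=2)
  Distance 7: (row=2, col=2)
  Distance 8: (row=1, col=2), (row=2, col=1)
  Distance 9: (row=1, col=3), (row=2, col=0)
  Distance 10: (row=0, col=3), (row=3, col=0)
  Distance 11: (row=0, col=4)
Total reachable: 27 (grid has 29 open cells total)

Answer: Reachable cells: 27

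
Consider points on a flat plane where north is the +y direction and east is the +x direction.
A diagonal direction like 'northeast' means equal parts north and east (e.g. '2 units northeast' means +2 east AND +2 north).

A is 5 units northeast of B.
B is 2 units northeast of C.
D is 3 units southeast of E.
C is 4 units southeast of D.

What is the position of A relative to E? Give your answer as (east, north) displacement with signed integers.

Place E at the origin (east=0, north=0).
  D is 3 units southeast of E: delta (east=+3, north=-3); D at (east=3, north=-3).
  C is 4 units southeast of D: delta (east=+4, north=-4); C at (east=7, north=-7).
  B is 2 units northeast of C: delta (east=+2, north=+2); B at (east=9, north=-5).
  A is 5 units northeast of B: delta (east=+5, north=+5); A at (east=14, north=0).
Therefore A relative to E: (east=14, north=0).

Answer: A is at (east=14, north=0) relative to E.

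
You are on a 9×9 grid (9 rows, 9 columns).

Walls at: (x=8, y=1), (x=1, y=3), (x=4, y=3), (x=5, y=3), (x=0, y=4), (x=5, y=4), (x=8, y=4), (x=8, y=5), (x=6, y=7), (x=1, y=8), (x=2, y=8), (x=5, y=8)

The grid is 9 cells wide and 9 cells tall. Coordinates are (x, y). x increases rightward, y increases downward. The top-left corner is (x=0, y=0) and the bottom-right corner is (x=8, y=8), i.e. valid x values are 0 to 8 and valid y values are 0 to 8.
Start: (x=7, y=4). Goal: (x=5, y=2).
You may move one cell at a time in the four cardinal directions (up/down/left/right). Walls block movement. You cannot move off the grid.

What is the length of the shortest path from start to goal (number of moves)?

Answer: Shortest path length: 4

Derivation:
BFS from (x=7, y=4) until reaching (x=5, y=2):
  Distance 0: (x=7, y=4)
  Distance 1: (x=7, y=3), (x=6, y=4), (x=7, y=5)
  Distance 2: (x=7, y=2), (x=6, y=3), (x=8, y=3), (x=6, y=5), (x=7, y=6)
  Distance 3: (x=7, y=1), (x=6, y=2), (x=8, y=2), (x=5, y=5), (x=6, y=6), (x=8, y=6), (x=7, y=7)
  Distance 4: (x=7, y=0), (x=6, y=1), (x=5, y=2), (x=4, y=5), (x=5, y=6), (x=8, y=7), (x=7, y=8)  <- goal reached here
One shortest path (4 moves): (x=7, y=4) -> (x=6, y=4) -> (x=6, y=3) -> (x=6, y=2) -> (x=5, y=2)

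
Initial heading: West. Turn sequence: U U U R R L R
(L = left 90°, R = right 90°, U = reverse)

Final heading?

Answer: Final heading: West

Derivation:
Start: West
  U (U-turn (180°)) -> East
  U (U-turn (180°)) -> West
  U (U-turn (180°)) -> East
  R (right (90° clockwise)) -> South
  R (right (90° clockwise)) -> West
  L (left (90° counter-clockwise)) -> South
  R (right (90° clockwise)) -> West
Final: West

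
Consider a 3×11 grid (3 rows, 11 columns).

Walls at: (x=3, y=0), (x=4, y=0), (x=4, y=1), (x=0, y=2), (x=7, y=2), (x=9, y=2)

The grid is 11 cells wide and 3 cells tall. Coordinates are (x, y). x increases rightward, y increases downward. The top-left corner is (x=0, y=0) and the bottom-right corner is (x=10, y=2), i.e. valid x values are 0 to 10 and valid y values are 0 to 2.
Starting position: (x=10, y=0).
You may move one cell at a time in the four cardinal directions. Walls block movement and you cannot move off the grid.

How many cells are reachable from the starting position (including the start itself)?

BFS flood-fill from (x=10, y=0):
  Distance 0: (x=10, y=0)
  Distance 1: (x=9, y=0), (x=10, y=1)
  Distance 2: (x=8, y=0), (x=9, y=1), (x=10, y=2)
  Distance 3: (x=7, y=0), (x=8, y=1)
  Distance 4: (x=6, y=0), (x=7, y=1), (x=8, y=2)
  Distance 5: (x=5, y=0), (x=6, y=1)
  Distance 6: (x=5, y=1), (x=6, y=2)
  Distance 7: (x=5, y=2)
  Distance 8: (x=4, y=2)
  Distance 9: (x=3, y=2)
  Distance 10: (x=3, y=1), (x=2, y=2)
  Distance 11: (x=2, y=1), (x=1, y=2)
  Distance 12: (x=2, y=0), (x=1, y=1)
  Distance 13: (x=1, y=0), (x=0, y=1)
  Distance 14: (x=0, y=0)
Total reachable: 27 (grid has 27 open cells total)

Answer: Reachable cells: 27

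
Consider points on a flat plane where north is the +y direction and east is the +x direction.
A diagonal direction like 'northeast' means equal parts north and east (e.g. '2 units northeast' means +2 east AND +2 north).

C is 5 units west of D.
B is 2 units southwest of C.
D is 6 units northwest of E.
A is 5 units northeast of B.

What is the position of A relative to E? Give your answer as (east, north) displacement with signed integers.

Place E at the origin (east=0, north=0).
  D is 6 units northwest of E: delta (east=-6, north=+6); D at (east=-6, north=6).
  C is 5 units west of D: delta (east=-5, north=+0); C at (east=-11, north=6).
  B is 2 units southwest of C: delta (east=-2, north=-2); B at (east=-13, north=4).
  A is 5 units northeast of B: delta (east=+5, north=+5); A at (east=-8, north=9).
Therefore A relative to E: (east=-8, north=9).

Answer: A is at (east=-8, north=9) relative to E.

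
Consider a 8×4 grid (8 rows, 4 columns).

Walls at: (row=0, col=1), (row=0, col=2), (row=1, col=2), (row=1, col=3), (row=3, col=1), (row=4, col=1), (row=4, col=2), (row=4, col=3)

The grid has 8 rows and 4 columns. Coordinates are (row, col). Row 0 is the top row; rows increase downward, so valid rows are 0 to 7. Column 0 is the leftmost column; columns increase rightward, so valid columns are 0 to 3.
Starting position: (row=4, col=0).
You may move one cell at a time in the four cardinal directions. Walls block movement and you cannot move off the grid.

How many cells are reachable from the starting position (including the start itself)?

BFS flood-fill from (row=4, col=0):
  Distance 0: (row=4, col=0)
  Distance 1: (row=3, col=0), (row=5, col=0)
  Distance 2: (row=2, col=0), (row=5, col=1), (row=6, col=0)
  Distance 3: (row=1, col=0), (row=2, col=1), (row=5, col=2), (row=6, col=1), (row=7, col=0)
  Distance 4: (row=0, col=0), (row=1, col=1), (row=2, col=2), (row=5, col=3), (row=6, col=2), (row=7, col=1)
  Distance 5: (row=2, col=3), (row=3, col=2), (row=6, col=3), (row=7, col=2)
  Distance 6: (row=3, col=3), (row=7, col=3)
Total reachable: 23 (grid has 24 open cells total)

Answer: Reachable cells: 23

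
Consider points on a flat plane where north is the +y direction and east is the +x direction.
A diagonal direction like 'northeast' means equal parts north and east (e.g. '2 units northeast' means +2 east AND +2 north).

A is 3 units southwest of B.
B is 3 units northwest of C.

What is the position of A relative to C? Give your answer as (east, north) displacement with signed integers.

Answer: A is at (east=-6, north=0) relative to C.

Derivation:
Place C at the origin (east=0, north=0).
  B is 3 units northwest of C: delta (east=-3, north=+3); B at (east=-3, north=3).
  A is 3 units southwest of B: delta (east=-3, north=-3); A at (east=-6, north=0).
Therefore A relative to C: (east=-6, north=0).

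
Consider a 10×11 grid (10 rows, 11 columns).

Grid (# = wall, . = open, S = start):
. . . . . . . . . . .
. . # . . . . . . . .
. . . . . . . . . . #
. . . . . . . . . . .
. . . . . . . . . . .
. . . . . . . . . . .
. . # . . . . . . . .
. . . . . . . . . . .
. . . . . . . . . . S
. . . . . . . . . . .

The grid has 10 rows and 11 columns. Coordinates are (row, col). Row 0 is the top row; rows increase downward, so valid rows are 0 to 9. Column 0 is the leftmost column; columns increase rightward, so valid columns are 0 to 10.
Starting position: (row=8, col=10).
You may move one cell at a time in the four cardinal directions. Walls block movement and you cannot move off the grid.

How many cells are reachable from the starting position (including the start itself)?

Answer: Reachable cells: 107

Derivation:
BFS flood-fill from (row=8, col=10):
  Distance 0: (row=8, col=10)
  Distance 1: (row=7, col=10), (row=8, col=9), (row=9, col=10)
  Distance 2: (row=6, col=10), (row=7, col=9), (row=8, col=8), (row=9, col=9)
  Distance 3: (row=5, col=10), (row=6, col=9), (row=7, col=8), (row=8, col=7), (row=9, col=8)
  Distance 4: (row=4, col=10), (row=5, col=9), (row=6, col=8), (row=7, col=7), (row=8, col=6), (row=9, col=7)
  Distance 5: (row=3, col=10), (row=4, col=9), (row=5, col=8), (row=6, col=7), (row=7, col=6), (row=8, col=5), (row=9, col=6)
  Distance 6: (row=3, col=9), (row=4, col=8), (row=5, col=7), (row=6, col=6), (row=7, col=5), (row=8, col=4), (row=9, col=5)
  Distance 7: (row=2, col=9), (row=3, col=8), (row=4, col=7), (row=5, col=6), (row=6, col=5), (row=7, col=4), (row=8, col=3), (row=9, col=4)
  Distance 8: (row=1, col=9), (row=2, col=8), (row=3, col=7), (row=4, col=6), (row=5, col=5), (row=6, col=4), (row=7, col=3), (row=8, col=2), (row=9, col=3)
  Distance 9: (row=0, col=9), (row=1, col=8), (row=1, col=10), (row=2, col=7), (row=3, col=6), (row=4, col=5), (row=5, col=4), (row=6, col=3), (row=7, col=2), (row=8, col=1), (row=9, col=2)
  Distance 10: (row=0, col=8), (row=0, col=10), (row=1, col=7), (row=2, col=6), (row=3, col=5), (row=4, col=4), (row=5, col=3), (row=7, col=1), (row=8, col=0), (row=9, col=1)
  Distance 11: (row=0, col=7), (row=1, col=6), (row=2, col=5), (row=3, col=4), (row=4, col=3), (row=5, col=2), (row=6, col=1), (row=7, col=0), (row=9, col=0)
  Distance 12: (row=0, col=6), (row=1, col=5), (row=2, col=4), (row=3, col=3), (row=4, col=2), (row=5, col=1), (row=6, col=0)
  Distance 13: (row=0, col=5), (row=1, col=4), (row=2, col=3), (row=3, col=2), (row=4, col=1), (row=5, col=0)
  Distance 14: (row=0, col=4), (row=1, col=3), (row=2, col=2), (row=3, col=1), (row=4, col=0)
  Distance 15: (row=0, col=3), (row=2, col=1), (row=3, col=0)
  Distance 16: (row=0, col=2), (row=1, col=1), (row=2, col=0)
  Distance 17: (row=0, col=1), (row=1, col=0)
  Distance 18: (row=0, col=0)
Total reachable: 107 (grid has 107 open cells total)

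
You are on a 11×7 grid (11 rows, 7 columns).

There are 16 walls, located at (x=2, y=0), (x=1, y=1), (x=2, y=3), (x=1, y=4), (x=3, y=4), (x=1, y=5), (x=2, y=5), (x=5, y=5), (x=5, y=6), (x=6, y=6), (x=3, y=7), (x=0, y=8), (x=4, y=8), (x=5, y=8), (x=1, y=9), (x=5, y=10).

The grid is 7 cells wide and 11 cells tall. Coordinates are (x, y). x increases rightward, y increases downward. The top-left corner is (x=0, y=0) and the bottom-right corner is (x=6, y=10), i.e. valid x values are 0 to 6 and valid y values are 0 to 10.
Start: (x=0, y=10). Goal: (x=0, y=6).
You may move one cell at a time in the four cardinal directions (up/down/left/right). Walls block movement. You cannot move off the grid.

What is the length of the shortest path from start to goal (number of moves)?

Answer: Shortest path length: 8

Derivation:
BFS from (x=0, y=10) until reaching (x=0, y=6):
  Distance 0: (x=0, y=10)
  Distance 1: (x=0, y=9), (x=1, y=10)
  Distance 2: (x=2, y=10)
  Distance 3: (x=2, y=9), (x=3, y=10)
  Distance 4: (x=2, y=8), (x=3, y=9), (x=4, y=10)
  Distance 5: (x=2, y=7), (x=1, y=8), (x=3, y=8), (x=4, y=9)
  Distance 6: (x=2, y=6), (x=1, y=7), (x=5, y=9)
  Distance 7: (x=1, y=6), (x=3, y=6), (x=0, y=7), (x=6, y=9)
  Distance 8: (x=3, y=5), (x=0, y=6), (x=4, y=6), (x=6, y=8), (x=6, y=10)  <- goal reached here
One shortest path (8 moves): (x=0, y=10) -> (x=1, y=10) -> (x=2, y=10) -> (x=2, y=9) -> (x=2, y=8) -> (x=1, y=8) -> (x=1, y=7) -> (x=0, y=7) -> (x=0, y=6)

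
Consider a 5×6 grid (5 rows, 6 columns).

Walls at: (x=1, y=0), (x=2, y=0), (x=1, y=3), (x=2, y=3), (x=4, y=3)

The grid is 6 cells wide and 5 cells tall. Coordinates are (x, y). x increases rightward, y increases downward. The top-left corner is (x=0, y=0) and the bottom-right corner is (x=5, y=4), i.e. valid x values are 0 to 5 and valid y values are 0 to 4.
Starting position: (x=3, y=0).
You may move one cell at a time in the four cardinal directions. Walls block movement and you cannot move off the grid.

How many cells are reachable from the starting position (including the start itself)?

Answer: Reachable cells: 25

Derivation:
BFS flood-fill from (x=3, y=0):
  Distance 0: (x=3, y=0)
  Distance 1: (x=4, y=0), (x=3, y=1)
  Distance 2: (x=5, y=0), (x=2, y=1), (x=4, y=1), (x=3, y=2)
  Distance 3: (x=1, y=1), (x=5, y=1), (x=2, y=2), (x=4, y=2), (x=3, y=3)
  Distance 4: (x=0, y=1), (x=1, y=2), (x=5, y=2), (x=3, y=4)
  Distance 5: (x=0, y=0), (x=0, y=2), (x=5, y=3), (x=2, y=4), (x=4, y=4)
  Distance 6: (x=0, y=3), (x=1, y=4), (x=5, y=4)
  Distance 7: (x=0, y=4)
Total reachable: 25 (grid has 25 open cells total)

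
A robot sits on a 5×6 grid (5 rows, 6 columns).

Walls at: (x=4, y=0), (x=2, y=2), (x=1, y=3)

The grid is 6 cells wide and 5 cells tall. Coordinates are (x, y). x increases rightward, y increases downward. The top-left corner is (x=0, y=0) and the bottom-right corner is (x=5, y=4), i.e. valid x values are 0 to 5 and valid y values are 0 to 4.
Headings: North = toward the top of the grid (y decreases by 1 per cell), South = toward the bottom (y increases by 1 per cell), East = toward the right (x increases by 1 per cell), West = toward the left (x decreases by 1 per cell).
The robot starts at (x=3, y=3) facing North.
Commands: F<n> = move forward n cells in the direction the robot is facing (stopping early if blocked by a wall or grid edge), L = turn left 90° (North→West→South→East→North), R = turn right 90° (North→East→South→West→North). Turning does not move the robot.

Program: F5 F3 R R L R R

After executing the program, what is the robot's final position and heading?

Answer: Final position: (x=3, y=0), facing West

Derivation:
Start: (x=3, y=3), facing North
  F5: move forward 3/5 (blocked), now at (x=3, y=0)
  F3: move forward 0/3 (blocked), now at (x=3, y=0)
  R: turn right, now facing East
  R: turn right, now facing South
  L: turn left, now facing East
  R: turn right, now facing South
  R: turn right, now facing West
Final: (x=3, y=0), facing West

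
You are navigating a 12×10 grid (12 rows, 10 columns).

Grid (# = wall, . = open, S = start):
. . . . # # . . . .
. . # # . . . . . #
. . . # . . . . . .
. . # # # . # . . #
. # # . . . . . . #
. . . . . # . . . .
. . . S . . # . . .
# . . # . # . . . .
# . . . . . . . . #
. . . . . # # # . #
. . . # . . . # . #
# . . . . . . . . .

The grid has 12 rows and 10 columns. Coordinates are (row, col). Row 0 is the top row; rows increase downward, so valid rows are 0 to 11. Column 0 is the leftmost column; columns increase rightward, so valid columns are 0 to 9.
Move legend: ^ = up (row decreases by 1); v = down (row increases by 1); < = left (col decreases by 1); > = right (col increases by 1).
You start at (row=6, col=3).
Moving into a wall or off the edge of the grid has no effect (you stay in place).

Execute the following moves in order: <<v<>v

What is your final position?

Start: (row=6, col=3)
  < (left): (row=6, col=3) -> (row=6, col=2)
  < (left): (row=6, col=2) -> (row=6, col=1)
  v (down): (row=6, col=1) -> (row=7, col=1)
  < (left): blocked, stay at (row=7, col=1)
  > (right): (row=7, col=1) -> (row=7, col=2)
  v (down): (row=7, col=2) -> (row=8, col=2)
Final: (row=8, col=2)

Answer: Final position: (row=8, col=2)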